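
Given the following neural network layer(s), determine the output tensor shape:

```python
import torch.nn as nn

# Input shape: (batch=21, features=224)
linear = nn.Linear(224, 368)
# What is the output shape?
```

Input: (21, 224) -> Output: (21, 368)

Answer: (21, 368)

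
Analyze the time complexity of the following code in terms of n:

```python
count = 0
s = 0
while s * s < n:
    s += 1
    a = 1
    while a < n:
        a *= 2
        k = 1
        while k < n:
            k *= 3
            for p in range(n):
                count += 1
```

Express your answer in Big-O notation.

Each loop level contributes: √n × log n × log n × n. Multiplying the contributions gives O(n√n log² n).

Answer: O(n√n log² n)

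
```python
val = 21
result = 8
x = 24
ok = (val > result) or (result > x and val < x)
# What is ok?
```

Trace:
`val = 21` → val = 21
`result = 8` → result = 8
`x = 24` → x = 24
`ok = (val > result) or (result > x and val < x)` → ok = True
So ok = True

Answer: True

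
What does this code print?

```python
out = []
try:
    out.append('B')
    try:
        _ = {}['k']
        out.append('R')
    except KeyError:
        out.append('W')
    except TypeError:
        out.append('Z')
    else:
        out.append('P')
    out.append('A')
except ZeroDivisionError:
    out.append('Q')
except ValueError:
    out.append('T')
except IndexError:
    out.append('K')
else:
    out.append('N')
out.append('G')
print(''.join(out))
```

Execution trace: 'B' (try body) → 'W' (inner except KeyError) → 'A' (try body, no exception) → 'N' (else) → 'G' (after the try/except). Output: BWANG

Answer: BWANG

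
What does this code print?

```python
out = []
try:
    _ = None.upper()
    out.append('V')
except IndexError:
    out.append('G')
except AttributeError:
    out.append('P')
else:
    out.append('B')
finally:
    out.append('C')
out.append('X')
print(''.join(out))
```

Execution trace: 'P' (except AttributeError) → 'C' (finally) → 'X' (after the try/except). Output: PCX

Answer: PCX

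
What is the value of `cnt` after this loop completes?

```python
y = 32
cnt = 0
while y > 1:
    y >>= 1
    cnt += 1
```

Count right shifts until 1
`cnt` takes the values: 0 → 1 → 2 → 3 → 4 → 5

Answer: 5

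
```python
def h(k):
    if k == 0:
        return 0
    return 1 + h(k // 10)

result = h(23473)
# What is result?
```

Count of digits of 23473: 5

Answer: 5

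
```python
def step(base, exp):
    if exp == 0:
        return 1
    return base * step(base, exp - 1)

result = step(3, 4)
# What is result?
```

step(3, 4) = 3 * 3 * 3 * 3 = 81

Answer: 81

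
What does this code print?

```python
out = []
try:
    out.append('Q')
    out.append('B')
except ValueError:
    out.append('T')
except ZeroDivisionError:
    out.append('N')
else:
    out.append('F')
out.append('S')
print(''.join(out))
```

Execution trace: 'Q' (try body) → 'B' (try body, no exception) → 'F' (else) → 'S' (after the try/except). Output: QBFS

Answer: QBFS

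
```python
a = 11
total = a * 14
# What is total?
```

Trace:
`a = 11` → a = 11
`total = a * 14` → total = 154
So total = 154

Answer: 154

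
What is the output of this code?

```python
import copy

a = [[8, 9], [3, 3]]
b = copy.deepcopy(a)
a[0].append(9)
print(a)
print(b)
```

Key concept: deep copy is fully independent.
Step by step:
`a = [[8, 9], [3, 3]]` → a = [[8, 9], [3, 3]]
`b = copy.deepcopy(a)` → b = [[8, 9], [3, 3]]
`a[0].append(9)` → a = [[8, 9, 9], [3, 3]]
`print(a)` → prints [[8, 9, 9], [3, 3]]
`print(b)` → prints [[8, 9], [3, 3]]

Answer:
[[8, 9, 9], [3, 3]]
[[8, 9], [3, 3]]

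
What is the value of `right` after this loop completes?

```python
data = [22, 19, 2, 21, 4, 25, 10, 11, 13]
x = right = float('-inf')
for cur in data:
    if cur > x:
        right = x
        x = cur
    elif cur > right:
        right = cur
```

Second largest (with repeats) in [22, 19, 2, 21, 4, 25, 10, 11, 13]
`right` takes the values: -inf → 19 → 21 → 22

Answer: 22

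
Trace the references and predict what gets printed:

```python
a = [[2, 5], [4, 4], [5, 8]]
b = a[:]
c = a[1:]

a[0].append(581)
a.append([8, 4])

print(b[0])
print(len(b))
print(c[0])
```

Key concept: slice with nested mutation.
Step by step:
`a = [[2, 5], [4, 4], [5, 8]]` → a = [[2, 5], [4, 4], [5, 8]]
`b = a[:]` → b = [[2, 5], [4, 4], [5, 8]]
`c = a[1:]` → c = [[4, 4], [5, 8]]
`a[0].append(581)` → a = [[2, 5, 581], [4, 4], [5, 8]]; b = [[2, 5, 581], [4, 4], [5, 8]]
`a.append([8, 4])` → a = [[2, 5, 581], [4, 4], [5, 8], [8, 4]]
`print(b[0])` → prints [2, 5, 581]
`print(len(b))` → prints 3
`print(c[0])` → prints [4, 4]

Answer:
[2, 5, 581]
3
[4, 4]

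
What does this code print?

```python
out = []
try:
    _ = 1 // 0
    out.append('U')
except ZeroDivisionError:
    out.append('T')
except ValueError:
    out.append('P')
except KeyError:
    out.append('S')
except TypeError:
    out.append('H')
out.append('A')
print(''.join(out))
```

Execution trace: 'T' (except ZeroDivisionError) → 'A' (after the try/except). Output: TA

Answer: TA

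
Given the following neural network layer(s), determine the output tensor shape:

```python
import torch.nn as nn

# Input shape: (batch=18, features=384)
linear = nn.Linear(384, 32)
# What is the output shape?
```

Input: (18, 384) -> Output: (18, 32)

Answer: (18, 32)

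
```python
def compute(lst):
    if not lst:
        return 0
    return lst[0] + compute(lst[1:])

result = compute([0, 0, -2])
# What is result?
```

0 + 0 + (-2) + 0 = -2

Answer: -2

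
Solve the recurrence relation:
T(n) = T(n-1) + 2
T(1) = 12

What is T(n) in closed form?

Unrolling: T(n) = T(1) + 2·(n-1) = 12 + 2(n-1) = 2n + 10.

Answer: T(n) = 2n + 10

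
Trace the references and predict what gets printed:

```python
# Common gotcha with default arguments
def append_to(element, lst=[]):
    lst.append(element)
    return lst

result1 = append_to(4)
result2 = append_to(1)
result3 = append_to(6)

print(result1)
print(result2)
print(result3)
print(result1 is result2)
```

Key concept: mutable default argument gotcha.
Step by step:
`result1 = append_to(4)` → result1 = [4]
`result2 = append_to(1)` → result1 = [4, 1] (same object as result2); result2 = [4, 1] (same object as result1)
`result3 = append_to(6)` → result1 = [4, 1, 6] (same object as result2, result3); result2 = [4, 1, 6] (same object as result1, result3); result3 = [4, 1, 6] (same object as result1, result2)
`print(result1)` → prints [4, 1, 6]
`print(result2)` → prints [4, 1, 6]
`print(result3)` → prints [4, 1, 6]
`print(result1 is result2)` → prints True

Answer:
[4, 1, 6]
[4, 1, 6]
[4, 1, 6]
True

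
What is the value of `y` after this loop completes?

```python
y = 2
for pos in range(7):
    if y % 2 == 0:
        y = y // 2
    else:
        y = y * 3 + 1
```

Collatz-style transformation from 2
`y` takes the values: 2 → 1 → 4 → 2 → 1 → 4 → 2 → 1

Answer: 1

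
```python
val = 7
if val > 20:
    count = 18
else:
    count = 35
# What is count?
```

Trace:
`val = 7` → val = 7
`if val > 20: ...` → val > 20 is False, take else branch → count = 35
So count = 35

Answer: 35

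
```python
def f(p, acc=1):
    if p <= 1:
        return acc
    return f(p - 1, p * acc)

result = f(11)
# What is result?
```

Accumulator trace (n, acc): (11, 1) -> (10, 11) -> (9, 110) -> (8, 990) -> (7, 7920) -> (6, 55440) -> (5, 332640) -> (4, 1663200) -> (3, 6652800) -> (2, 19958400) -> (1, 39916800) -> return 39916800

Answer: 39916800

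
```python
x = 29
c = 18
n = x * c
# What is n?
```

Trace:
`x = 29` → x = 29
`c = 18` → c = 18
`n = x * c` → n = 522
So n = 522

Answer: 522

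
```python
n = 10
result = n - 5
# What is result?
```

Trace:
`n = 10` → n = 10
`result = n - 5` → result = 5
So result = 5

Answer: 5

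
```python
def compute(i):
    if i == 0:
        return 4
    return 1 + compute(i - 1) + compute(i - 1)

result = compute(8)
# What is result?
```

compute(i) = 1 + 2·compute(i-1), compute(0)=4. Closed form: (4+1)·2^8 - 1 = 1279.

Answer: 1279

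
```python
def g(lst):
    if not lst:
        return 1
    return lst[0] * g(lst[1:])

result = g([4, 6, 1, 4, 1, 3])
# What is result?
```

Product over [4, 6, 1, 4, 1, 3] = 4 * 6 * 1 * 4 * 1 * 3 = 288

Answer: 288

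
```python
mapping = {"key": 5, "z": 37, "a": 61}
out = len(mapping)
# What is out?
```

Trace:
`mapping = {"key": 5, "z": 37, "a": 61}` → mapping = {'key': 5, 'z': 37, 'a': 61}
`out = len(mapping)` → out = 3
So out = 3

Answer: 3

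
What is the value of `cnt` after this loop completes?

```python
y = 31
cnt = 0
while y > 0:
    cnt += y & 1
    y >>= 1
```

Count set bits in 31 (binary: 0b11111)
`cnt` takes the values: 0 → 1 → 2 → 3 → 4 → 5

Answer: 5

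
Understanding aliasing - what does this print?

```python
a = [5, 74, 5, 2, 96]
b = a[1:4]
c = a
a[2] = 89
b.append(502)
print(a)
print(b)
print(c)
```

Key concept: slice vs alias.
Step by step:
`a = [5, 74, 5, 2, 96]` → a = [5, 74, 5, 2, 96]
`b = a[1:4]` → b = [74, 5, 2]
`c = a` → c = [5, 74, 5, 2, 96] (same object as a)
`a[2] = 89` → a = [5, 74, 89, 2, 96] (same object as c); c = [5, 74, 89, 2, 96] (same object as a)
`b.append(502)` → b = [74, 5, 2, 502]
`print(a)` → prints [5, 74, 89, 2, 96]
`print(b)` → prints [74, 5, 2, 502]
`print(c)` → prints [5, 74, 89, 2, 96]

Answer:
[5, 74, 89, 2, 96]
[74, 5, 2, 502]
[5, 74, 89, 2, 96]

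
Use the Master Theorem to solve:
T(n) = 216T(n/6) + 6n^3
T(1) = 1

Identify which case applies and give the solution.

a=216, b=6, f(n)=6n^3. log_6(216) = 3. Since c=3 = 3, Case 2 applies: T(n) = Θ(n^log_b(a) · log n) = O(n^3 log n).

Answer: O(n^3 log n) - Case 2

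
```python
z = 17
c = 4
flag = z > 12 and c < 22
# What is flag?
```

Trace:
`z = 17` → z = 17
`c = 4` → c = 4
`flag = z > 12 and c < 22` → flag = True
So flag = True

Answer: True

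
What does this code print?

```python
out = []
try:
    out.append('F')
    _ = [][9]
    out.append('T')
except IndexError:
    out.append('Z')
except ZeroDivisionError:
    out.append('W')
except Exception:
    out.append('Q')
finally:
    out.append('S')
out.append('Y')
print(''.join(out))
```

Execution trace: 'F' (try body) → 'Z' (except IndexError) → 'S' (finally) → 'Y' (after the try/except). Output: FZSY

Answer: FZSY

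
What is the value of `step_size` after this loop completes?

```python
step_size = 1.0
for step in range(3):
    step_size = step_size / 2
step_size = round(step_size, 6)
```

Halving LR 3 times: 1 / 2^3
`step_size` takes the values: 1.0 → 0.5 → 0.25 → 0.125

Answer: 0.125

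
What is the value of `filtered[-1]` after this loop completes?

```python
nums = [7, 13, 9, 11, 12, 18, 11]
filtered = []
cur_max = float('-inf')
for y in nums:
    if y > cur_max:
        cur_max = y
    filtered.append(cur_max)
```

Running max ends at 18
`filtered` takes the values: [] → [7] → [7, 13] → [7, 13, 13] → [7, 13, 13, 13] → [7, 13, 13, 13, 13] → [7, 13, 13, 13, 13, 18] → [7, 13, 13, 13, 13, 18, 18]
So `filtered[-1]` = 18

Answer: 18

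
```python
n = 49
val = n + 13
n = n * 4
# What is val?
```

Trace:
`n = 49` → n = 49
`val = n + 13` → val = 62
`n = n * 4` → n = 196
So val = 62

Answer: 62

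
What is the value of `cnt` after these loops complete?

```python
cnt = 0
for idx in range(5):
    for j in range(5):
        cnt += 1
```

5 * 5 = 25
`cnt` takes the values: 0 → 1 → 2 → 3 → 4 → 5 → 6 → 7 → 8 → 9 → 10 → 11 → 12 → 13 → 14 → 15 → 16 → 17 → 18 → 19 → 20 → 21 → 22 → 23 → 24 → 25

Answer: 25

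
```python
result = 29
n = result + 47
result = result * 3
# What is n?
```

Trace:
`result = 29` → result = 29
`n = result + 47` → n = 76
`result = result * 3` → result = 87
So n = 76

Answer: 76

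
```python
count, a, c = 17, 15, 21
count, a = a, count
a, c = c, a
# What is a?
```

Trace:
`count, a, c = 17, 15, 21` → count = 17; a = 15; c = 21
`count, a = a, count` → count = 15; a = 17
`a, c = c, a` → a = 21; c = 17
So a = 21

Answer: 21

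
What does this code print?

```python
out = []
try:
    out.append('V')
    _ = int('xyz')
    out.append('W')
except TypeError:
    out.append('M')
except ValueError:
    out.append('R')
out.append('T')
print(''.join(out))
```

Execution trace: 'V' (try body) → 'R' (except ValueError) → 'T' (after the try/except). Output: VRT

Answer: VRT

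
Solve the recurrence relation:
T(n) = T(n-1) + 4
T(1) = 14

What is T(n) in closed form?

Unrolling: T(n) = T(1) + 4·(n-1) = 14 + 4(n-1) = 4n + 10.

Answer: T(n) = 4n + 10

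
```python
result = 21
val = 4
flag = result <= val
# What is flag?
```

Trace:
`result = 21` → result = 21
`val = 4` → val = 4
`flag = result <= val` → flag = False
So flag = False

Answer: False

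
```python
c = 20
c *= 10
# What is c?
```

Trace:
`c = 20` → c = 20
`c *= 10` → c = 200
So c = 200

Answer: 200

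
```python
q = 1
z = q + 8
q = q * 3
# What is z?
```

Trace:
`q = 1` → q = 1
`z = q + 8` → z = 9
`q = q * 3` → q = 3
So z = 9

Answer: 9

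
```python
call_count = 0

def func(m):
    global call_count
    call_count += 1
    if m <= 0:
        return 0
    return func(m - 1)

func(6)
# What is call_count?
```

Linear recursion stepping by 1: 7 calls from m=6 down to ≤0.

Answer: 7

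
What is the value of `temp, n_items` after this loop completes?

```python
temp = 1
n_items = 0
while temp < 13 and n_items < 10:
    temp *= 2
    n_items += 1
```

Double until >= 13 or 10 iterations
`temp, n_items` takes the values: (1, 0) → (2, 0) → (2, 1) → (4, 1) → (4, 2) → (8, 2) → (8, 3) → (16, 3) → (16, 4)

Answer: 16, 4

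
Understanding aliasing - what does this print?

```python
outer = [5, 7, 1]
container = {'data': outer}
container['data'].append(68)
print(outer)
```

Key concept: dict holds reference to list.
Step by step:
`outer = [5, 7, 1]` → outer = [5, 7, 1]
`container = {'data': outer}` → container = {'data': [5, 7, 1]}
`container['data'].append(68)` → outer = [5, 7, 1, 68]; container = {'data': [5, 7, 1, 68]}
`print(outer)` → prints [5, 7, 1, 68]

Answer: [5, 7, 1, 68]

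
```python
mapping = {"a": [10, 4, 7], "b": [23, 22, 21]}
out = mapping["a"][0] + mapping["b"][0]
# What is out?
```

Trace:
`mapping = {"a": [10, 4, 7], "b": [23, 22, 21]}` → mapping = {'a': [10, 4, 7], 'b': [23, 22, 21]}
`out = mapping["a"][0] + mapping["b"][0]` → out = 33
So out = 33

Answer: 33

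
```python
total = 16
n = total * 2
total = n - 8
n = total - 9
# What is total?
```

Trace:
`total = 16` → total = 16
`n = total * 2` → n = 32
`total = n - 8` → total = 24
`n = total - 9` → n = 15
So total = 24

Answer: 24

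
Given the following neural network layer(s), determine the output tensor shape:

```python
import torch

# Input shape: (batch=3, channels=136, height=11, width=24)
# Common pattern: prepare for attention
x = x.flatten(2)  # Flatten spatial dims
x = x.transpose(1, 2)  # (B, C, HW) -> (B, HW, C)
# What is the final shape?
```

Input: (3, 136, 11, 24) -> after flatten(2): (3, 136, 264) -> Output: (3, 264, 136)

Answer: (3, 264, 136)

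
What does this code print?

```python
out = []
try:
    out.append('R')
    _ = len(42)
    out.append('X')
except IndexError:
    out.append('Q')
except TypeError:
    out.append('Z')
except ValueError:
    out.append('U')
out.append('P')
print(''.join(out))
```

Execution trace: 'R' (try body) → 'Z' (except TypeError) → 'P' (after the try/except). Output: RZP

Answer: RZP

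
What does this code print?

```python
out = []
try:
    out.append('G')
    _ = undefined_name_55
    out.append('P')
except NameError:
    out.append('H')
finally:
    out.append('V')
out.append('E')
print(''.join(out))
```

Execution trace: 'G' (try body) → 'H' (except NameError) → 'V' (finally) → 'E' (after the try/except). Output: GHVE

Answer: GHVE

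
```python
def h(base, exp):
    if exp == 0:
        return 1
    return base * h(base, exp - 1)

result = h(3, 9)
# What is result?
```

h(3, 9) = 3 * 3 * 3 * 3 * 3 * 3 * 3 * 3 * 3 = 19683

Answer: 19683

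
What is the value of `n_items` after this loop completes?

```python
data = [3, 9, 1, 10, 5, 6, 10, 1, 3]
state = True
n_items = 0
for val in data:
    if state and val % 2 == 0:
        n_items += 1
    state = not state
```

Count even values at even positions
`n_items` takes the values: 0 → 1

Answer: 1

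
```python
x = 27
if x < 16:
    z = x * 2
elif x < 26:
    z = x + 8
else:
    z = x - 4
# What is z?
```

Trace:
`x = 27` → x = 27
`if x < 16: ...` → x < 16 is False, x < 26 is False, take else branch → z = 23
So z = 23

Answer: 23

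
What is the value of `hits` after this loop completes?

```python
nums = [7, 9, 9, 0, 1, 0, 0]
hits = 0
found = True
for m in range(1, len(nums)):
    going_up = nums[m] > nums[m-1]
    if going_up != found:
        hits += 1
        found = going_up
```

Count direction changes in [7, 9, 9, 0, 1, 0, 0]
`hits` takes the values: 0 → 1 → 2 → 3

Answer: 3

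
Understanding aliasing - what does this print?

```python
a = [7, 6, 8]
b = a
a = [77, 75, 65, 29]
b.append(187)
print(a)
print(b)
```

Key concept: rebinding vs mutation: a is rebound to a new list, b still points at the original.
Step by step:
`a = [7, 6, 8]` → a = [7, 6, 8]
`b = a` → b = [7, 6, 8] (same object as a)
`a = [77, 75, 65, 29]` → a = [77, 75, 65, 29]
`b.append(187)` → b = [7, 6, 8, 187]
`print(a)` → prints [77, 75, 65, 29]
`print(b)` → prints [7, 6, 8, 187]

Answer:
[77, 75, 65, 29]
[7, 6, 8, 187]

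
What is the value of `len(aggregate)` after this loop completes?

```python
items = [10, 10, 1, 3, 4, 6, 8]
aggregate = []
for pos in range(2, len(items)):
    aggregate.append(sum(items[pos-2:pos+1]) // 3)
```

Number of 3-element averages
`aggregate` takes the values: [] → [7] → [7, 4] → [7, 4, 2] → [7, 4, 2, 4] → [7, 4, 2, 4, 6]
So `len(aggregate)` = 5

Answer: 5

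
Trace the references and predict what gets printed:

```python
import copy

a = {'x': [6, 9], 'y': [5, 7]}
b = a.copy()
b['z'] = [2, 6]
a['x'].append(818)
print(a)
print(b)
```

Key concept: shallow copy of dict with mutable values.
Step by step:
`a = {'x': [6, 9], 'y': [5, 7]}` → a = {'x': [6, 9], 'y': [5, 7]}
`b = a.copy()` → b = {'x': [6, 9], 'y': [5, 7]}
`b['z'] = [2, 6]` → b = {'x': [6, 9], 'y': [5, 7], 'z': [2, 6]}
`a['x'].append(818)` → a = {'x': [6, 9, 818], 'y': [5, 7]}; b = {'x': [6, 9, 818], 'y': [5, 7], 'z': [2, 6]}
`print(a)` → prints {'x': [6, 9, 818], 'y': [5, 7]}
`print(b)` → prints {'x': [6, 9, 818], 'y': [5, 7], 'z': [2, 6]}

Answer:
{'x': [6, 9, 818], 'y': [5, 7]}
{'x': [6, 9, 818], 'y': [5, 7], 'z': [2, 6]}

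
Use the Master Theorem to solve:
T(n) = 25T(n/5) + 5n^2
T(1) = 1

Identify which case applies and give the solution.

a=25, b=5, f(n)=5n^2. log_5(25) = 2. Since c=2 = 2, Case 2 applies: T(n) = Θ(n^log_b(a) · log n) = O(n^2 log n).

Answer: O(n^2 log n) - Case 2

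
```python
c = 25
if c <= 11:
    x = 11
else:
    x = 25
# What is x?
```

Trace:
`c = 25` → c = 25
`if c <= 11: ...` → c <= 11 is False, take else branch → x = 25
So x = 25

Answer: 25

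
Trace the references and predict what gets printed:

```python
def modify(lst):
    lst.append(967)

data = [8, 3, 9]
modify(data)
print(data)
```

Key concept: function modifies passed list.
Step by step:
`data = [8, 3, 9]` → data = [8, 3, 9]
`modify(data)` → data = [8, 3, 9, 967]
`print(data)` → prints [8, 3, 9, 967]

Answer: [8, 3, 9, 967]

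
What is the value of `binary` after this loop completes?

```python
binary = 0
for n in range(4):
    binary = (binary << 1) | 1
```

Build 4 consecutive 1-bits: 0b1111
`binary` takes the values: 0 → 1 → 3 → 7 → 15

Answer: 15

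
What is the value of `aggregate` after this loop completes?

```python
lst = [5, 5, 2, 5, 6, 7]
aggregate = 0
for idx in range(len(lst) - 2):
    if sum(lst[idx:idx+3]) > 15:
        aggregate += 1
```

Count windows with sum > 15
`aggregate` takes the values: 0 → 1

Answer: 1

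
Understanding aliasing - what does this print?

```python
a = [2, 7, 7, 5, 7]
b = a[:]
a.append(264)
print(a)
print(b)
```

Key concept: slice [:] creates copy.
Step by step:
`a = [2, 7, 7, 5, 7]` → a = [2, 7, 7, 5, 7]
`b = a[:]` → b = [2, 7, 7, 5, 7]
`a.append(264)` → a = [2, 7, 7, 5, 7, 264]
`print(a)` → prints [2, 7, 7, 5, 7, 264]
`print(b)` → prints [2, 7, 7, 5, 7]

Answer:
[2, 7, 7, 5, 7, 264]
[2, 7, 7, 5, 7]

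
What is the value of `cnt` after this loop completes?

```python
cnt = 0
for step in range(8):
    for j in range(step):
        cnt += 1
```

Triangle number: 0+1+2+...+7
`cnt` takes the values: 0 → 1 → 2 → 3 → 4 → 5 → 6 → 7 → 8 → 9 → 10 → 11 → 12 → 13 → 14 → 15 → 16 → 17 → 18 → 19 → 20 → 21 → 22 → 23 → 24 → 25 → 26 → 27 → 28

Answer: 28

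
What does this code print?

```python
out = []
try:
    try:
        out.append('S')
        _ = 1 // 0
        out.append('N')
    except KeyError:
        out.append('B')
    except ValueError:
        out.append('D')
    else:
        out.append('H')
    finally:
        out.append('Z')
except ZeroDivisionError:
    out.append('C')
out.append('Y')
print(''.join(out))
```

Execution trace: 'S' (try body) → 'Z' (finally) → 'C' (outer except ZeroDivisionError) → 'Y' (after the try/except). Output: SZCY

Answer: SZCY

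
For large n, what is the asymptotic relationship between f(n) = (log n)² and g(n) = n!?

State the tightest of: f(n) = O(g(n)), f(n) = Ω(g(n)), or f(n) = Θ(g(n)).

(log n)² vs n!: f(n) = O(g(n)) but not Ω(g(n)) — n! grows strictly faster than (log n)².

Answer: f(n) = O(g(n)) but not Ω(g(n)) — n! grows strictly faster than (log n)².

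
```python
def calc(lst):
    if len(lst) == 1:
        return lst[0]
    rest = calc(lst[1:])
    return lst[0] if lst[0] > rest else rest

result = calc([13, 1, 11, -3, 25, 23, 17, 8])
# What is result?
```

Recursive max over [13, 1, 11, -3, 25, 23, 17, 8] = 25

Answer: 25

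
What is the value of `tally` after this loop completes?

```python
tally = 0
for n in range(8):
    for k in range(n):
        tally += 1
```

Triangle number: 0+1+2+...+7
`tally` takes the values: 0 → 1 → 2 → 3 → 4 → 5 → 6 → 7 → 8 → 9 → 10 → 11 → 12 → 13 → 14 → 15 → 16 → 17 → 18 → 19 → 20 → 21 → 22 → 23 → 24 → 25 → 26 → 27 → 28

Answer: 28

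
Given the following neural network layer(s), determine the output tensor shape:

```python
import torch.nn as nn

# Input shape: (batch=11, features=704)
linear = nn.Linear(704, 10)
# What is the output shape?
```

Input: (11, 704) -> Output: (11, 10)

Answer: (11, 10)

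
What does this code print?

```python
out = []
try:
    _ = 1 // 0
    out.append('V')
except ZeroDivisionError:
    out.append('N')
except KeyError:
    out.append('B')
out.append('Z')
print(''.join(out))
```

Execution trace: 'N' (except ZeroDivisionError) → 'Z' (after the try/except). Output: NZ

Answer: NZ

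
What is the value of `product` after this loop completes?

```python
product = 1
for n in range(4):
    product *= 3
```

3^4 = 81
`product` takes the values: 1 → 3 → 9 → 27 → 81

Answer: 81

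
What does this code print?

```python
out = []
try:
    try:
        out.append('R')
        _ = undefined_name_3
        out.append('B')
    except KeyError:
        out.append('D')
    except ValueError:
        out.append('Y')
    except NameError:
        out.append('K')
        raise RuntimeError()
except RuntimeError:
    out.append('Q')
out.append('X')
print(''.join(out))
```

Execution trace: 'R' (inner try body) → 'K' (inner except NameError) → 'Q' (outer except RuntimeError) → 'X' (after the try/except). Output: RKQX

Answer: RKQX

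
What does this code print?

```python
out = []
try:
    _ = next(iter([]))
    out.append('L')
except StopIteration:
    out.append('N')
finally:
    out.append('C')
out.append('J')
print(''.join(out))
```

Execution trace: 'N' (except StopIteration) → 'C' (finally) → 'J' (after the try/except). Output: NCJ

Answer: NCJ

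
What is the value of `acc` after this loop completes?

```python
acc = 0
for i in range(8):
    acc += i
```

Sum of 0 to 7 = 28
`acc` takes the values: 0 → 1 → 3 → 6 → 10 → 15 → 21 → 28

Answer: 28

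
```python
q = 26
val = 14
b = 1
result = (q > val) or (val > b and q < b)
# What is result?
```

Trace:
`q = 26` → q = 26
`val = 14` → val = 14
`b = 1` → b = 1
`result = (q > val) or (val > b and q < b)` → result = True
So result = True

Answer: True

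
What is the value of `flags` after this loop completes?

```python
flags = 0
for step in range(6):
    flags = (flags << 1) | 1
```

Build 6 consecutive 1-bits: 0b111111
`flags` takes the values: 0 → 1 → 3 → 7 → 15 → 31 → 63

Answer: 63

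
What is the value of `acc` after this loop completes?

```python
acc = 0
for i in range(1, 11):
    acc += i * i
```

Sum of squares 1² to 10² = 385
`acc` takes the values: 0 → 1 → 5 → 14 → 30 → 55 → 91 → 140 → 204 → 285 → 385

Answer: 385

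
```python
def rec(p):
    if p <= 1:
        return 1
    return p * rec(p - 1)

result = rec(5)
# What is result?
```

rec(5) = 5 * 4 * 3 * 2 * 1 = 120

Answer: 120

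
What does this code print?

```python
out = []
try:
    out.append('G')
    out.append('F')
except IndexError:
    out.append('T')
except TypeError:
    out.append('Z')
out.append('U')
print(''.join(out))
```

Execution trace: 'G' (try body) → 'F' (try body, no exception) → 'U' (after the try/except). Output: GFU

Answer: GFU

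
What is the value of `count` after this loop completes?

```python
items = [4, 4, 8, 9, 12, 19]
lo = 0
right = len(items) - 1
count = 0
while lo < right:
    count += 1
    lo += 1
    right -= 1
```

Iterations until pointers meet (list length 6)
`count` takes the values: 0 → 1 → 2 → 3

Answer: 3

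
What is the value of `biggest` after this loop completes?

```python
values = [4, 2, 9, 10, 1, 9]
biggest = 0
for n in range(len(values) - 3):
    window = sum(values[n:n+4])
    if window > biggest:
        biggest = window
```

Max sum of 4-element window in [4, 2, 9, 10, 1, 9]
`biggest` takes the values: 0 → 25 → 29

Answer: 29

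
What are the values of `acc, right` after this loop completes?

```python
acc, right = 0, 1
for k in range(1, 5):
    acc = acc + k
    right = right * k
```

Sum and factorial of 1 to 4
`acc, right` takes the values: (0, 1) → (1, 1) → (3, 1) → (3, 2) → (6, 2) → (6, 6) → (10, 6) → (10, 24)

Answer: 10, 24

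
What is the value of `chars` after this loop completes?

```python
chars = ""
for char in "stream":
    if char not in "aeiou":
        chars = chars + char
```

Remove vowels from 'stream'
`chars` takes the values: "" → "s" → "st" → "str" → "strm"

Answer: "strm"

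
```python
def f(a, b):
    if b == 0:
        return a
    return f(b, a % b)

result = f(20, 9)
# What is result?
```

f(20, 9) -> f(9, 2) -> f(2, 1) -> f(1, 0) -> 1

Answer: 1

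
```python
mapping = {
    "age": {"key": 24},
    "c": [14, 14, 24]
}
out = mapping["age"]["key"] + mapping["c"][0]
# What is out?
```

Trace:
`mapping = { ...` → mapping = {'age': {'key': 24}, 'c': [14, 14, 24]}
`out = mapping["age"]["key"] + mapping["c"][0]` → out = 38
So out = 38

Answer: 38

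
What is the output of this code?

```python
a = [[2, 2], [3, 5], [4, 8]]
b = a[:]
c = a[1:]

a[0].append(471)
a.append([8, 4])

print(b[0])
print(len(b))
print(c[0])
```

Key concept: slice with nested mutation.
Step by step:
`a = [[2, 2], [3, 5], [4, 8]]` → a = [[2, 2], [3, 5], [4, 8]]
`b = a[:]` → b = [[2, 2], [3, 5], [4, 8]]
`c = a[1:]` → c = [[3, 5], [4, 8]]
`a[0].append(471)` → a = [[2, 2, 471], [3, 5], [4, 8]]; b = [[2, 2, 471], [3, 5], [4, 8]]
`a.append([8, 4])` → a = [[2, 2, 471], [3, 5], [4, 8], [8, 4]]
`print(b[0])` → prints [2, 2, 471]
`print(len(b))` → prints 3
`print(c[0])` → prints [3, 5]

Answer:
[2, 2, 471]
3
[3, 5]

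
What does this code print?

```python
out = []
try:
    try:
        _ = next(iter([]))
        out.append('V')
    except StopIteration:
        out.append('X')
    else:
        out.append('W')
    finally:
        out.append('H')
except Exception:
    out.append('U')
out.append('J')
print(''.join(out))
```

Execution trace: 'X' (inner except StopIteration) → 'H' (inner finally) → 'J' (after the try/except). Output: XHJ

Answer: XHJ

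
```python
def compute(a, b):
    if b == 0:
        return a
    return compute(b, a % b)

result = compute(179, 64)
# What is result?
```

compute(179, 64) -> compute(64, 51) -> compute(51, 13) -> compute(13, 12) -> compute(12, 1) -> compute(1, 0) -> 1

Answer: 1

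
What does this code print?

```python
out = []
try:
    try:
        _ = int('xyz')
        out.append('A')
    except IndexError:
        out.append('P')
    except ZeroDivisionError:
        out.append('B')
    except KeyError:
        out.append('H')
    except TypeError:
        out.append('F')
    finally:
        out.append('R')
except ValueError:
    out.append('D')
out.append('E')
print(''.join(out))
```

Execution trace: 'R' (finally) → 'D' (outer except ValueError) → 'E' (after the try/except). Output: RDE

Answer: RDE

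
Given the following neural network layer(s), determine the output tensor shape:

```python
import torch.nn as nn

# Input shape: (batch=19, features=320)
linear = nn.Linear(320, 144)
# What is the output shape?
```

Input: (19, 320) -> Output: (19, 144)

Answer: (19, 144)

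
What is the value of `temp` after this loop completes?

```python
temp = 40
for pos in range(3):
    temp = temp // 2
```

Halve 3 times: 40 // 2^3 = 5
`temp` takes the values: 40 → 20 → 10 → 5

Answer: 5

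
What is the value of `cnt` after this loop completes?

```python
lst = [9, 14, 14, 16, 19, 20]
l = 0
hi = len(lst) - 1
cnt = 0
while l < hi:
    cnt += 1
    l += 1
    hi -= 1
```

Iterations until pointers meet (list length 6)
`cnt` takes the values: 0 → 1 → 2 → 3

Answer: 3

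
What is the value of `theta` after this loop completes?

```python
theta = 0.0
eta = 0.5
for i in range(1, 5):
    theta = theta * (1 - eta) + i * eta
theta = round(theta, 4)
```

Moving average with lr=0.5
`theta` takes the values: 0.0 → 0.5 → 1.25 → 2.125 → 3.0625

Answer: 3.0625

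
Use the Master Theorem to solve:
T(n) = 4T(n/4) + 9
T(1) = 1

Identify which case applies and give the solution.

a=4, b=4, f(n)=9. log_4(4) = 1. Since c=0 < 1, Case 1 applies: T(n) = Θ(n^log_b(a)) = O(n).

Answer: O(n) - Case 1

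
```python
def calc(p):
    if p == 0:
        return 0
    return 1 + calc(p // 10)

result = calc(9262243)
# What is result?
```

Count of digits of 9262243: 7

Answer: 7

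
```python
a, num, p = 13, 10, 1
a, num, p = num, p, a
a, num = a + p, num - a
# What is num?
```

Trace:
`a, num, p = 13, 10, 1` → a = 13; num = 10; p = 1
`a, num, p = num, p, a` → a = 10; num = 1; p = 13
`a, num = a + p, num - a` → a = 23; num = -9
So num = -9

Answer: -9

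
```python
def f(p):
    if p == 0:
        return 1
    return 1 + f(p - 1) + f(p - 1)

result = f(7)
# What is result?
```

f(p) = 1 + 2·f(p-1), f(0)=1. Closed form: (1+1)·2^7 - 1 = 255.

Answer: 255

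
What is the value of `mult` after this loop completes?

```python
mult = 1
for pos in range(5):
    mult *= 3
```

3^5 = 243
`mult` takes the values: 1 → 3 → 9 → 27 → 81 → 243

Answer: 243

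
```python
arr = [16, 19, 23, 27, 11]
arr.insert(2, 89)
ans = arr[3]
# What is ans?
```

Trace:
`arr = [16, 19, 23, 27, 11]` → arr = [16, 19, 23, 27, 11]
`arr.insert(2, 89)` → arr = [16, 19, 89, 23, 27, 11]
`ans = arr[3]` → ans = 23
So ans = 23

Answer: 23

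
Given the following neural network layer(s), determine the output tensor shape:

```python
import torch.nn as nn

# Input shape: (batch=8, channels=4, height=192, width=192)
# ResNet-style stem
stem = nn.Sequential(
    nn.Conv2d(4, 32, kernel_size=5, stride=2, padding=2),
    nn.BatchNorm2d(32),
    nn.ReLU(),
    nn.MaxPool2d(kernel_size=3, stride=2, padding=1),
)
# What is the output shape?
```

Input: (8, 4, 192, 192) -> after Conv2d 5x5 stride=2: (8, 32, 96, 96) -> Output: (8, 32, 48, 48)

Answer: (8, 32, 48, 48)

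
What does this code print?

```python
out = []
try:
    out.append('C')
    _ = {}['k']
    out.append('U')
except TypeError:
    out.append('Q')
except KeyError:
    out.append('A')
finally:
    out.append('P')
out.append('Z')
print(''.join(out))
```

Execution trace: 'C' (try body) → 'A' (except KeyError) → 'P' (finally) → 'Z' (after the try/except). Output: CAPZ

Answer: CAPZ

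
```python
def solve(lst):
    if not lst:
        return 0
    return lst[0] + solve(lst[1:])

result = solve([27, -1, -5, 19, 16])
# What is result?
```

27 + (-1) + (-5) + 19 + 16 + 0 = 56

Answer: 56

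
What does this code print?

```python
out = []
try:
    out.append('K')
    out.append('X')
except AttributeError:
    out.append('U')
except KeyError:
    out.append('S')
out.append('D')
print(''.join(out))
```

Execution trace: 'K' (try body) → 'X' (try body, no exception) → 'D' (after the try/except). Output: KXD

Answer: KXD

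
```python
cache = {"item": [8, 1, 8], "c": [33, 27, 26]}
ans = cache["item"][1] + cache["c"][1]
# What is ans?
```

Trace:
`cache = {"item": [8, 1, 8], "c": [33, 27, 26]}` → cache = {'item': [8, 1, 8], 'c': [33, 27, 26]}
`ans = cache["item"][1] + cache["c"][1]` → ans = 28
So ans = 28

Answer: 28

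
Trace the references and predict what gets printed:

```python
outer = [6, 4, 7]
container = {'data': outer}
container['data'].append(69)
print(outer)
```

Key concept: dict holds reference to list.
Step by step:
`outer = [6, 4, 7]` → outer = [6, 4, 7]
`container = {'data': outer}` → container = {'data': [6, 4, 7]}
`container['data'].append(69)` → outer = [6, 4, 7, 69]; container = {'data': [6, 4, 7, 69]}
`print(outer)` → prints [6, 4, 7, 69]

Answer: [6, 4, 7, 69]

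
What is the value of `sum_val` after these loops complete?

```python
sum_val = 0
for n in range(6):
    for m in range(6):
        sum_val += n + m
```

Sum of all n+m for n,m in 6x6
`sum_val` takes the values: 0 → 1 → 3 → 6 → 10 → 15 → 16 → 18 → 21 → 25 → 30 → 36 → 38 → 41 → 45 → 50 → 56 → 63 → 66 → 70 → 75 → 81 → 88 → 96 → 100 → 105 → 111 → 118 → 126 → 135 → 140 → 146 → 153 → 161 → 170 → 180

Answer: 180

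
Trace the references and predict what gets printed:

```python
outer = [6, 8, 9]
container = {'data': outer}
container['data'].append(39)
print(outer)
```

Key concept: dict holds reference to list.
Step by step:
`outer = [6, 8, 9]` → outer = [6, 8, 9]
`container = {'data': outer}` → container = {'data': [6, 8, 9]}
`container['data'].append(39)` → outer = [6, 8, 9, 39]; container = {'data': [6, 8, 9, 39]}
`print(outer)` → prints [6, 8, 9, 39]

Answer: [6, 8, 9, 39]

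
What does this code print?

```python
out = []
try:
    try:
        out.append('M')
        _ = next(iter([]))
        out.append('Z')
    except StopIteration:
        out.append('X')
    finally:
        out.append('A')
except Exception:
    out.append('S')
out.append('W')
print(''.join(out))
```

Execution trace: 'M' (inner try body) → 'X' (inner except StopIteration) → 'A' (inner finally) → 'W' (after the try/except). Output: MXAW

Answer: MXAW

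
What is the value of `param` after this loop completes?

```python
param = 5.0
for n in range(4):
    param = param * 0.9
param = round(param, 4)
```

Exponential decay: 5.0 * 0.9^4
`param` takes the values: 5.0 → 4.5 → 4.05 → 3.645 → 3.2805

Answer: 3.2805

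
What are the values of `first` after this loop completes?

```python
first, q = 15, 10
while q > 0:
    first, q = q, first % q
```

GCD of 15 and 10
`first` takes the values: 15 → 10 → 5

Answer: 5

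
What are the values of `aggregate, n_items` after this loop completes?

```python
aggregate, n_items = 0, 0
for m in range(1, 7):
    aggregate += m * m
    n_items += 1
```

Sum of squares and count
`aggregate, n_items` takes the values: (0, 0) → (1, 0) → (1, 1) → (5, 1) → (5, 2) → (14, 2) → (14, 3) → (30, 3) → (30, 4) → (55, 4) → (55, 5) → (91, 5) → (91, 6)

Answer: 91, 6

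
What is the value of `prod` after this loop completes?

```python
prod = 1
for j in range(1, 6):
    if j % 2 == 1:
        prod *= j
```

Product of odd numbers 1 to 5
`prod` takes the values: 1 → 3 → 15

Answer: 15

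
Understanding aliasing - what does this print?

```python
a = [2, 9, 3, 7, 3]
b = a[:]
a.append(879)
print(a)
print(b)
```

Key concept: slice [:] creates copy.
Step by step:
`a = [2, 9, 3, 7, 3]` → a = [2, 9, 3, 7, 3]
`b = a[:]` → b = [2, 9, 3, 7, 3]
`a.append(879)` → a = [2, 9, 3, 7, 3, 879]
`print(a)` → prints [2, 9, 3, 7, 3, 879]
`print(b)` → prints [2, 9, 3, 7, 3]

Answer:
[2, 9, 3, 7, 3, 879]
[2, 9, 3, 7, 3]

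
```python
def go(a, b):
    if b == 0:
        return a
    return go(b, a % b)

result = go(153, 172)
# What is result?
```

go(153, 172) -> go(172, 153) -> go(153, 19) -> go(19, 1) -> go(1, 0) -> 1

Answer: 1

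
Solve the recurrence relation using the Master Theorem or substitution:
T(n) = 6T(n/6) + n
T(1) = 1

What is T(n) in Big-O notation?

By Master Theorem: a=6, b=6, f(n)=n. Since log_6(6) = 1 and f(n) = Θ(n^1), Case 2 applies. T(n) = O(n log n).

Answer: O(n log n)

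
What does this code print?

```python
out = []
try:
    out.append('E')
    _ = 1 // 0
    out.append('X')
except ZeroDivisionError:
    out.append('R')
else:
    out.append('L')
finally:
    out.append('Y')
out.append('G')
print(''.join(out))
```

Execution trace: 'E' (try body) → 'R' (except ZeroDivisionError) → 'Y' (finally) → 'G' (after the try/except). Output: ERYG

Answer: ERYG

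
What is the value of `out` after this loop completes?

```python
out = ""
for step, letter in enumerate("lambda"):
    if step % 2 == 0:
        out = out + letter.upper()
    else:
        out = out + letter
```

Uppercase even positions in 'lambda'
`out` takes the values: "" → "L" → "La" → "LaM" → "LaMb" → "LaMbD" → "LaMbDa"

Answer: "LaMbDa"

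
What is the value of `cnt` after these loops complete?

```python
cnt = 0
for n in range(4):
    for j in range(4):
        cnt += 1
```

4 * 4 = 16
`cnt` takes the values: 0 → 1 → 2 → 3 → 4 → 5 → 6 → 7 → 8 → 9 → 10 → 11 → 12 → 13 → 14 → 15 → 16

Answer: 16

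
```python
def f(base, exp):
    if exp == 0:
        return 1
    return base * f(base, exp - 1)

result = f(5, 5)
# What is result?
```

f(5, 5) = 5 * 5 * 5 * 5 * 5 = 3125

Answer: 3125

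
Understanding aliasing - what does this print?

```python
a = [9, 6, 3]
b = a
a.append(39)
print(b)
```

Key concept: basic list aliasing.
Step by step:
`a = [9, 6, 3]` → a = [9, 6, 3]
`b = a` → b = [9, 6, 3] (same object as a)
`a.append(39)` → a = [9, 6, 3, 39] (same object as b); b = [9, 6, 3, 39] (same object as a)
`print(b)` → prints [9, 6, 3, 39]

Answer: [9, 6, 3, 39]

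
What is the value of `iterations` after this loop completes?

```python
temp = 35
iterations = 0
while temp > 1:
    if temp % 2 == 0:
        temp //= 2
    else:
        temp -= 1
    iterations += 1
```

Steps to reduce 35 to 1
`iterations` takes the values: 0 → 1 → 2 → 3 → 4 → 5 → 6 → 7

Answer: 7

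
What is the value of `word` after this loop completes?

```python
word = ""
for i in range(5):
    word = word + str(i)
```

Concatenate digits 0 to 4
`word` takes the values: "" → "0" → "01" → "012" → "0123" → "01234"

Answer: "01234"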